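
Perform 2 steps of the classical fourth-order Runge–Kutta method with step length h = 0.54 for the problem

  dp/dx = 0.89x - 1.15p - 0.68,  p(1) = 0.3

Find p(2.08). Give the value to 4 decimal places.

0.5743

RK4: k1 = f(x_n, p_n); k2 = f(x_n + h/2, p_n + (h/2)·k1); k3 = f(x_n + h/2, p_n + (h/2)·k2); k4 = f(x_n + h, p_n + h·k3); p_{n+1} = p_n + (h/6)·(k1 + 2k2 + 2k3 + k4).
x=1.000000, p=0.300000:
  k1 = f(1.000000, 0.300000) = -0.135000
  k2 = f(1.270000, 0.263550) = 0.147218
  k3 = f(1.270000, 0.339749) = 0.059589
  k4 = f(1.540000, 0.332178) = 0.308595
  p ← 0.300000 + (0.54/6)·(k1 + 2k2 + 2k3 + k4) = 0.352849
x=1.540000, p=0.352849:
  k1 = f(1.540000, 0.352849) = 0.284824
  k2 = f(1.810000, 0.429751) = 0.436686
  k3 = f(1.810000, 0.470754) = 0.389533
  k4 = f(2.080000, 0.563197) = 0.523524
  p ← 0.352849 + (0.54/6)·(k1 + 2k2 + 2k3 + k4) = 0.574319
p(2.08) ≈ 0.5743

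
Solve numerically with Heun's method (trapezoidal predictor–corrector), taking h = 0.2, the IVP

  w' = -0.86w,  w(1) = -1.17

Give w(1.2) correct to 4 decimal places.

-0.9861

Heun: k1 = f(x_n, w_n); k2 = f(x_n + h, w_n + h·k1); w_{n+1} = w_n + (h/2)·(k1 + k2).
x=1.000000, w=-1.170000:
  k1 = f(1.000000, -1.170000) = 1.006200
  k2 = f(1.200000, -0.968760) = 0.833134
  w ← -1.170000 + (0.2/2)·(1.006200 + 0.833134) = -0.986067
w(1.2) ≈ -0.9861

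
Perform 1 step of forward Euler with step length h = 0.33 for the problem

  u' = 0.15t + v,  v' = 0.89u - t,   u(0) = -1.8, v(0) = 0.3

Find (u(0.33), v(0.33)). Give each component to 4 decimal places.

Euler on (u,v): u_{n+1} = u_n + h·u', v_{n+1} = v_n + h·v'.
0.000000: (-1.800000, 0.300000); f=(0.300000, -1.602000) → (-1.701000, -0.228660)
(u(0.33), v(0.33)) ≈ (-1.7010, -0.2287)

-1.7010, -0.2287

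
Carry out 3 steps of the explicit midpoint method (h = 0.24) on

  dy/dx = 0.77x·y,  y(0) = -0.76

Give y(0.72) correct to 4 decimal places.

Midpoint: k1 = f(x_n, y_n); k2 = f(x_n + h/2, y_n + (h/2)·k1); y_{n+1} = y_n + h·k2.
x=0.000000, y=-0.760000:
  k1 = f(0.000000, -0.760000) = 0.000000
  k2 = f(0.120000, -0.760000) = -0.070224
  y ← -0.760000 + 0.24·(-0.070224) = -0.776854
x=0.240000, y=-0.776854:
  k1 = f(0.240000, -0.776854) = -0.143563
  k2 = f(0.360000, -0.794081) = -0.220119
  y ← -0.776854 + 0.24·(-0.220119) = -0.829682
x=0.480000, y=-0.829682:
  k1 = f(0.480000, -0.829682) = -0.306651
  k2 = f(0.600000, -0.866480) = -0.400314
  y ← -0.829682 + 0.24·(-0.400314) = -0.925758
y(0.72) ≈ -0.9258

-0.9258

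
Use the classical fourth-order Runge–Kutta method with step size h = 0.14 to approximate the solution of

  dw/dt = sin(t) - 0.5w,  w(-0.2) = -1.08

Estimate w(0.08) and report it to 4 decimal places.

-0.9537

RK4: k1 = f(t_n, w_n); k2 = f(t_n + h/2, w_n + (h/2)·k1); k3 = f(t_n + h/2, w_n + (h/2)·k2); k4 = f(t_n + h, w_n + h·k3); w_{n+1} = w_n + (h/6)·(k1 + 2k2 + 2k3 + k4).
t=-0.200000, w=-1.080000:
  k1 = f(-0.200000, -1.080000) = 0.341331
  k2 = f(-0.130000, -1.056107) = 0.398419
  k3 = f(-0.130000, -1.052111) = 0.396421
  k4 = f(-0.060000, -1.024501) = 0.452287
  w ← -1.080000 + (0.14/6)·(k1 + 2k2 + 2k3 + k4) = -1.024390
t=-0.060000, w=-1.024390:
  k1 = f(-0.060000, -1.024390) = 0.452231
  k2 = f(0.010000, -0.992734) = 0.506367
  k3 = f(0.010000, -0.988944) = 0.504472
  k4 = f(0.080000, -0.953764) = 0.556797
  w ← -1.024390 + (0.14/6)·(k1 + 2k2 + 2k3 + k4) = -0.953673
w(0.08) ≈ -0.9537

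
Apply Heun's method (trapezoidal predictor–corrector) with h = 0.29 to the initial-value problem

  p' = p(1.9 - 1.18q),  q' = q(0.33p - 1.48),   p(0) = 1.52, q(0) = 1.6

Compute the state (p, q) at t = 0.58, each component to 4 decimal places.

Heun on (p,q): k1 = f(t_n, state_n); k2 = f(t_n + h, state_n + h·k1); state_{n+1} = state_n + (h/2)·(k1 + k2).
0.000000: (1.520000, 1.600000)
  k1 = (0.018240, -1.565440)
  predictor → (1.525290, 1.146022)
  k2 = (0.835391, -1.119268)
  → (1.643777, 1.210717)
0.290000: (1.643777, 1.210717)
  k1 = (0.774800, -1.135113)
  predictor → (1.868468, 0.881535)
  k2 = (1.606489, -0.761122)
  → (1.989063, 0.935763)
(p(0.58), q(0.58)) ≈ (1.9891, 0.9358)

1.9891, 0.9358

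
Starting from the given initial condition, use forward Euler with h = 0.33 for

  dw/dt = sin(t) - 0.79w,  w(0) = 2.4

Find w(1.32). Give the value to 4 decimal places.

1.2009

Euler: w_{n+1} = w_n + h·f(t_n, w_n).
t=0.000000, w=2.400000: f=-1.896000 → w ← 2.400000 + 0.33·(-1.896000) = 1.774320
t=0.330000, w=1.774320: f=-1.077670 → w ← 1.774320 + 0.33·(-1.077670) = 1.418689
t=0.660000, w=1.418689: f=-0.507647 → w ← 1.418689 + 0.33·(-0.507647) = 1.251165
t=0.990000, w=1.251165: f=-0.152395 → w ← 1.251165 + 0.33·(-0.152395) = 1.200875
w(1.32) ≈ 1.2009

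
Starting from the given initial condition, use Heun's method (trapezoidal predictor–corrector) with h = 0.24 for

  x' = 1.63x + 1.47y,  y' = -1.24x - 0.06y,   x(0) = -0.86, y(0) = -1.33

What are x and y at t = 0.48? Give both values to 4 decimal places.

-2.9045, -0.2468

Heun on (x,y): k1 = f(t_n, state_n); k2 = f(t_n + h, state_n + h·k1); state_{n+1} = state_n + (h/2)·(k1 + k2).
0.000000: (-0.860000, -1.330000)
  k1 = (-3.356900, 1.146200)
  predictor → (-1.665656, -1.054912)
  k2 = (-4.265740, 2.128708)
  → (-1.774717, -0.937011)
0.240000: (-1.774717, -0.937011)
  k1 = (-4.270195, 2.256869)
  predictor → (-2.799563, -0.395362)
  k2 = (-5.144471, 3.495180)
  → (-2.904477, -0.246765)
(x(0.48), y(0.48)) ≈ (-2.9045, -0.2468)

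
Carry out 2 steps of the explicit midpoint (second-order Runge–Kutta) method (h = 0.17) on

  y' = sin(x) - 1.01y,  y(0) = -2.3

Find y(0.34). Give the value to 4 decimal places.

Midpoint: k1 = f(x_n, y_n); k2 = f(x_n + h/2, y_n + (h/2)·k1); y_{n+1} = y_n + h·k2.
x=0.000000, y=-2.300000:
  k1 = f(0.000000, -2.300000) = 2.323000
  k2 = f(0.085000, -2.102545) = 2.208468
  y ← -2.300000 + 0.17·2.208468 = -1.924560
x=0.170000, y=-1.924560:
  k1 = f(0.170000, -1.924560) = 2.112988
  k2 = f(0.255000, -1.744956) = 2.014651
  y ← -1.924560 + 0.17·2.014651 = -1.582070
y(0.34) ≈ -1.5821

-1.5821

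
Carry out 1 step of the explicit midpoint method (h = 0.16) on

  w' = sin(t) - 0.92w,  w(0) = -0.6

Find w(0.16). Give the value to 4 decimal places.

Midpoint: k1 = f(t_n, w_n); k2 = f(t_n + h/2, w_n + (h/2)·k1); w_{n+1} = w_n + h·k2.
t=0.000000, w=-0.600000:
  k1 = f(0.000000, -0.600000) = 0.552000
  k2 = f(0.080000, -0.555840) = 0.591287
  w ← -0.600000 + 0.16·0.591287 = -0.505394
w(0.16) ≈ -0.5054

-0.5054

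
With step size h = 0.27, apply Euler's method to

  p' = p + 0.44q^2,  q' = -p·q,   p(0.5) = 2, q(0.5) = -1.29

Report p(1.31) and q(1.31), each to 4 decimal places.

Euler on (p,q): p_{n+1} = p_n + h·p', q_{n+1} = q_n + h·q'.
0.500000: (2.000000, -1.290000); f=(2.732204, 2.580000) → (2.737695, -0.593400)
0.770000: (2.737695, -0.593400); f=(2.892629, 1.624548) → (3.518705, -0.154772)
1.040000: (3.518705, -0.154772); f=(3.529245, 0.544597) → (4.471601, -0.007731)
(p(1.31), q(1.31)) ≈ (4.4716, -0.0077)

4.4716, -0.0077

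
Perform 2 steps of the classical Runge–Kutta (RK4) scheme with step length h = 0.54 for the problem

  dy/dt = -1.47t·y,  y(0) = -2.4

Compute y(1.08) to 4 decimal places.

-1.0183

RK4: k1 = f(t_n, y_n); k2 = f(t_n + h/2, y_n + (h/2)·k1); k3 = f(t_n + h/2, y_n + (h/2)·k2); k4 = f(t_n + h, y_n + h·k3); y_{n+1} = y_n + (h/6)·(k1 + 2k2 + 2k3 + k4).
t=0.000000, y=-2.400000:
  k1 = f(0.000000, -2.400000) = 0.000000
  k2 = f(0.270000, -2.400000) = 0.952560
  k3 = f(0.270000, -2.142809) = 0.850481
  k4 = f(0.540000, -1.940740) = 1.540560
  y ← -2.400000 + (0.54/6)·(k1 + 2k2 + 2k3 + k4) = -1.936802
t=0.540000, y=-1.936802:
  k1 = f(0.540000, -1.936802) = 1.537434
  k2 = f(0.810000, -1.521695) = 1.811882
  k3 = f(0.810000, -1.447594) = 1.723650
  k4 = f(1.080000, -1.006031) = 1.597175
  y ← -1.936802 + (0.54/6)·(k1 + 2k2 + 2k3 + k4) = -1.018292
y(1.08) ≈ -1.0183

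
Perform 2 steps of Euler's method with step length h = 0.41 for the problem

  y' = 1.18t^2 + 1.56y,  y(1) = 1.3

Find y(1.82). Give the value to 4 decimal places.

Euler: y_{n+1} = y_n + h·f(t_n, y_n).
t=1.000000, y=1.300000: f=3.208000 → y ← 1.300000 + 0.41·3.208000 = 2.615280
t=1.410000, y=2.615280: f=6.425795 → y ← 2.615280 + 0.41·6.425795 = 5.249856
y(1.82) ≈ 5.2499

5.2499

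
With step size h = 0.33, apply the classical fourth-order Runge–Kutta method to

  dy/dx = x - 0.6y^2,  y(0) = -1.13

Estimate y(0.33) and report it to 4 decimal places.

-1.3902

RK4: k1 = f(x_n, y_n); k2 = f(x_n + h/2, y_n + (h/2)·k1); k3 = f(x_n + h/2, y_n + (h/2)·k2); k4 = f(x_n + h, y_n + h·k3); y_{n+1} = y_n + (h/6)·(k1 + 2k2 + 2k3 + k4).
x=0.000000, y=-1.130000:
  k1 = f(0.000000, -1.130000) = -0.766140
  k2 = f(0.165000, -1.256413) = -0.782144
  k3 = f(0.165000, -1.259054) = -0.786130
  k4 = f(0.330000, -1.389423) = -0.828298
  y ← -1.130000 + (0.33/6)·(k1 + 2k2 + 2k3 + k4) = -1.390204
y(0.33) ≈ -1.3902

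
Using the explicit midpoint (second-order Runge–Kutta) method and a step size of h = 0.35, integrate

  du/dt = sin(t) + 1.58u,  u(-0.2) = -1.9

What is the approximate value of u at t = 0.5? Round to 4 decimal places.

-5.4507

Midpoint: k1 = f(t_n, u_n); k2 = f(t_n + h/2, u_n + (h/2)·k1); u_{n+1} = u_n + h·k2.
t=-0.200000, u=-1.900000:
  k1 = f(-0.200000, -1.900000) = -3.200669
  k2 = f(-0.025000, -2.460117) = -3.911982
  u ← -1.900000 + 0.35·(-3.911982) = -3.269194
t=0.150000, u=-3.269194:
  k1 = f(0.150000, -3.269194) = -5.015888
  k2 = f(0.325000, -4.146974) = -6.232911
  u ← -3.269194 + 0.35·(-6.232911) = -5.450713
u(0.5) ≈ -5.4507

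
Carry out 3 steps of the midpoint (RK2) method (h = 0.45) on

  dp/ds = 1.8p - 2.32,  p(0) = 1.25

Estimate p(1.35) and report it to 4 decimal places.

Midpoint: k1 = f(s_n, p_n); k2 = f(s_n + h/2, p_n + (h/2)·k1); p_{n+1} = p_n + h·k2.
s=0.000000, p=1.250000:
  k1 = f(0.000000, 1.250000) = -0.070000
  k2 = f(0.225000, 1.234250) = -0.098350
  p ← 1.250000 + 0.45·(-0.098350) = 1.205743
s=0.450000, p=1.205743:
  k1 = f(0.450000, 1.205743) = -0.149663
  k2 = f(0.675000, 1.172068) = -0.210277
  p ← 1.205743 + 0.45·(-0.210277) = 1.111118
s=0.900000, p=1.111118:
  k1 = f(0.900000, 1.111118) = -0.319988
  k2 = f(1.125000, 1.039120) = -0.449583
  p ← 1.111118 + 0.45·(-0.449583) = 0.908805
p(1.35) ≈ 0.9088

0.9088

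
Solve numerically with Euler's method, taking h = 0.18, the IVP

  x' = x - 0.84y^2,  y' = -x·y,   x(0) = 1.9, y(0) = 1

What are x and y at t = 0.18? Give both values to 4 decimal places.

Euler on (x,y): x_{n+1} = x_n + h·x', y_{n+1} = y_n + h·y'.
0.000000: (1.900000, 1.000000); f=(1.060000, -1.900000) → (2.090800, 0.658000)
(x(0.18), y(0.18)) ≈ (2.0908, 0.6580)

2.0908, 0.6580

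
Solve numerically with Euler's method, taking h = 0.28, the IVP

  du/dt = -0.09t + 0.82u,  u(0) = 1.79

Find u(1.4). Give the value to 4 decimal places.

Euler: u_{n+1} = u_n + h·f(t_n, u_n).
t=0.000000, u=1.790000: f=1.467800 → u ← 1.790000 + 0.28·1.467800 = 2.200984
t=0.280000, u=2.200984: f=1.779607 → u ← 2.200984 + 0.28·1.779607 = 2.699274
t=0.560000, u=2.699274: f=2.163005 → u ← 2.699274 + 0.28·2.163005 = 3.304915
t=0.840000, u=3.304915: f=2.634430 → u ← 3.304915 + 0.28·2.634430 = 4.042556
t=1.120000, u=4.042556: f=3.214096 → u ← 4.042556 + 0.28·3.214096 = 4.942503
u(1.4) ≈ 4.9425

4.9425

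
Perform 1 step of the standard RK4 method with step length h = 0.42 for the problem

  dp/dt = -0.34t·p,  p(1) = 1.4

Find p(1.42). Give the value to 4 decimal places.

1.1778

RK4: k1 = f(t_n, p_n); k2 = f(t_n + h/2, p_n + (h/2)·k1); k3 = f(t_n + h/2, p_n + (h/2)·k2); k4 = f(t_n + h, p_n + h·k3); p_{n+1} = p_n + (h/6)·(k1 + 2k2 + 2k3 + k4).
t=1.000000, p=1.400000:
  k1 = f(1.000000, 1.400000) = -0.476000
  k2 = f(1.210000, 1.300040) = -0.534836
  k3 = f(1.210000, 1.287684) = -0.529753
  k4 = f(1.420000, 1.177504) = -0.568499
  p ← 1.400000 + (0.42/6)·(k1 + 2k2 + 2k3 + k4) = 1.177843
p(1.42) ≈ 1.1778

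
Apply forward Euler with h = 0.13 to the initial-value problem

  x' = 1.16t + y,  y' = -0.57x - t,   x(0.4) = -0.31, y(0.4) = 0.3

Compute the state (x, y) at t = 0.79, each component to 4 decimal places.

0.0323, 0.1390

Euler on (x,y): x_{n+1} = x_n + h·x', y_{n+1} = y_n + h·y'.
0.400000: (-0.310000, 0.300000); f=(0.764000, -0.223300) → (-0.210680, 0.270971)
0.530000: (-0.210680, 0.270971); f=(0.885771, -0.409912) → (-0.095530, 0.217682)
0.660000: (-0.095530, 0.217682); f=(0.983282, -0.605548) → (0.032297, 0.138961)
(x(0.79), y(0.79)) ≈ (0.0323, 0.1390)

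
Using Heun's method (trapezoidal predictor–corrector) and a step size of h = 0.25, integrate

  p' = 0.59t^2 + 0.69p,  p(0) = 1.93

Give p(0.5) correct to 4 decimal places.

Heun: k1 = f(t_n, p_n); k2 = f(t_n + h, p_n + h·k1); p_{n+1} = p_n + (h/2)·(k1 + k2).
t=0.000000, p=1.930000:
  k1 = f(0.000000, 1.930000) = 1.331700
  k2 = f(0.250000, 2.262925) = 1.598293
  p ← 1.930000 + (0.25/2)·(1.331700 + 1.598293) = 2.296249
t=0.250000, p=2.296249:
  k1 = f(0.250000, 2.296249) = 1.621287
  k2 = f(0.500000, 2.701571) = 2.011584
  p ← 2.296249 + (0.25/2)·(1.621287 + 2.011584) = 2.750358
p(0.5) ≈ 2.7504

2.7504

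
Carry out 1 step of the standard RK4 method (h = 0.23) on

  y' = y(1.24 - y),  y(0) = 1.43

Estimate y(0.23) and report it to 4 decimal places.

RK4: k1 = f(s_n, y_n); k2 = f(s_n + h/2, y_n + (h/2)·k1); k3 = f(s_n + h/2, y_n + (h/2)·k2); k4 = f(s_n + h, y_n + h·k3); y_{n+1} = y_n + (h/6)·(k1 + 2k2 + 2k3 + k4).
s=0.000000, y=1.430000:
  k1 = f(0.000000, 1.430000) = -0.271700
  k2 = f(0.115000, 1.398754) = -0.222059
  k3 = f(0.115000, 1.404463) = -0.230983
  k4 = f(0.230000, 1.376874) = -0.188458
  y ← 1.430000 + (0.23/6)·(k1 + 2k2 + 2k3 + k4) = 1.377627
y(0.23) ≈ 1.3776

1.3776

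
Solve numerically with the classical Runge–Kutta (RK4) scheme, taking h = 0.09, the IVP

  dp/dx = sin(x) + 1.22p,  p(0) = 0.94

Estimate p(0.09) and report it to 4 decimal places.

RK4: k1 = f(x_n, p_n); k2 = f(x_n + h/2, p_n + (h/2)·k1); k3 = f(x_n + h/2, p_n + (h/2)·k2); k4 = f(x_n + h, p_n + h·k3); p_{n+1} = p_n + (h/6)·(k1 + 2k2 + 2k3 + k4).
x=0.000000, p=0.940000:
  k1 = f(0.000000, 0.940000) = 1.146800
  k2 = f(0.045000, 0.991606) = 1.254744
  k3 = f(0.045000, 0.996463) = 1.260670
  k4 = f(0.090000, 1.053460) = 1.375100
  p ← 0.940000 + (0.09/6)·(k1 + 2k2 + 2k3 + k4) = 1.053291
p(0.09) ≈ 1.0533

1.0533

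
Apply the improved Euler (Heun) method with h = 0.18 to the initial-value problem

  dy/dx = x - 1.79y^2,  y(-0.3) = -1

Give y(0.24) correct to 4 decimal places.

Heun: k1 = f(x_n, y_n); k2 = f(x_n + h, y_n + h·k1); y_{n+1} = y_n + (h/2)·(k1 + k2).
x=-0.300000, y=-1.000000:
  k1 = f(-0.300000, -1.000000) = -2.090000
  k2 = f(-0.120000, -1.376200) = -3.510128
  y ← -1.000000 + (0.18/2)·(-2.090000 + (-3.510128)) = -1.504012
x=-0.120000, y=-1.504012:
  k1 = f(-0.120000, -1.504012) = -4.169071
  k2 = f(0.060000, -2.254444) = -9.037709
  y ← -1.504012 + (0.18/2)·(-4.169071 + (-9.037709)) = -2.692622
x=0.060000, y=-2.692622:
  k1 = f(0.060000, -2.692622) = -12.917879
  k2 = f(0.240000, -5.017840) = -44.829906
  y ← -2.692622 + (0.18/2)·(-12.917879 + (-44.829906)) = -7.889922
y(0.24) ≈ -7.8899

-7.8899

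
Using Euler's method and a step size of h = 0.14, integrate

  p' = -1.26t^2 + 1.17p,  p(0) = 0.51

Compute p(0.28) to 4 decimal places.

Euler: p_{n+1} = p_n + h·f(t_n, p_n).
t=0.000000, p=0.510000: f=0.596700 → p ← 0.510000 + 0.14·0.596700 = 0.593538
t=0.140000, p=0.593538: f=0.669743 → p ← 0.593538 + 0.14·0.669743 = 0.687302
p(0.28) ≈ 0.6873

0.6873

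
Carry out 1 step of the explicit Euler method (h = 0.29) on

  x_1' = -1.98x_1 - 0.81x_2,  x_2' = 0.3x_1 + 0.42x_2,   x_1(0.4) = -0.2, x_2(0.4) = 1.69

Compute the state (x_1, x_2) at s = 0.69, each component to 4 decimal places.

-0.4821, 1.8784

Euler on (x_1,x_2): x_1_{n+1} = x_1_n + h·x_1', x_2_{n+1} = x_2_n + h·x_2'.
0.400000: (-0.200000, 1.690000); f=(-0.972900, 0.649800) → (-0.482141, 1.878442)
(x_1(0.69), x_2(0.69)) ≈ (-0.4821, 1.8784)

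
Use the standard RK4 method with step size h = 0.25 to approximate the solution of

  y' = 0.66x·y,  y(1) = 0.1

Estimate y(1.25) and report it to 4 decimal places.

0.1204

RK4: k1 = f(x_n, y_n); k2 = f(x_n + h/2, y_n + (h/2)·k1); k3 = f(x_n + h/2, y_n + (h/2)·k2); k4 = f(x_n + h, y_n + h·k3); y_{n+1} = y_n + (h/6)·(k1 + 2k2 + 2k3 + k4).
x=1.000000, y=0.100000:
  k1 = f(1.000000, 0.100000) = 0.066000
  k2 = f(1.125000, 0.108250) = 0.080376
  k3 = f(1.125000, 0.110047) = 0.081710
  k4 = f(1.250000, 0.120427) = 0.099353
  y ← 0.100000 + (0.25/6)·(k1 + 2k2 + 2k3 + k4) = 0.120397
y(1.25) ≈ 0.1204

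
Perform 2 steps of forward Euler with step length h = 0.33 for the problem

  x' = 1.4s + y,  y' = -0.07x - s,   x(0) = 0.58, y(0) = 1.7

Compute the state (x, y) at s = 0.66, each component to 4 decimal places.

Euler on (x,y): x_{n+1} = x_n + h·x', y_{n+1} = y_n + h·y'.
0.000000: (0.580000, 1.700000); f=(1.700000, -0.040600) → (1.141000, 1.686602)
0.330000: (1.141000, 1.686602); f=(2.148602, -0.409870) → (1.850039, 1.551345)
(x(0.66), y(0.66)) ≈ (1.8500, 1.5513)

1.8500, 1.5513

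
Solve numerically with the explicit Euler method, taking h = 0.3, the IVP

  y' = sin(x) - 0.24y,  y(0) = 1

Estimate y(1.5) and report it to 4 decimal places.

Euler: y_{n+1} = y_n + h·f(x_n, y_n).
x=0.000000, y=1.000000: f=-0.240000 → y ← 1.000000 + 0.3·(-0.240000) = 0.928000
x=0.300000, y=0.928000: f=0.072800 → y ← 0.928000 + 0.3·0.072800 = 0.949840
x=0.600000, y=0.949840: f=0.336681 → y ← 0.949840 + 0.3·0.336681 = 1.050844
x=0.900000, y=1.050844: f=0.531124 → y ← 1.050844 + 0.3·0.531124 = 1.210182
x=1.200000, y=1.210182: f=0.641596 → y ← 1.210182 + 0.3·0.641596 = 1.402660
y(1.5) ≈ 1.4027

1.4027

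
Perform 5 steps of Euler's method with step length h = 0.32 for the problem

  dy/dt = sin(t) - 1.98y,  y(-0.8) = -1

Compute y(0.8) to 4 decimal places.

Euler: y_{n+1} = y_n + h·f(t_n, y_n).
t=-0.800000, y=-1.000000: f=1.262644 → y ← -1.000000 + 0.32·1.262644 = -0.595954
t=-0.480000, y=-0.595954: f=0.718210 → y ← -0.595954 + 0.32·0.718210 = -0.366127
t=-0.160000, y=-0.366127: f=0.565613 → y ← -0.366127 + 0.32·0.565613 = -0.185131
t=0.160000, y=-0.185131: f=0.525877 → y ← -0.185131 + 0.32·0.525877 = -0.016850
t=0.480000, y=-0.016850: f=0.495142 → y ← -0.016850 + 0.32·0.495142 = 0.141595
y(0.8) ≈ 0.1416

0.1416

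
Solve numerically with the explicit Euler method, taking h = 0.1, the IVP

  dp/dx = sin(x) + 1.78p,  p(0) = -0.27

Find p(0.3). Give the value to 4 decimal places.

Euler: p_{n+1} = p_n + h·f(x_n, p_n).
x=0.000000, p=-0.270000: f=-0.480600 → p ← -0.270000 + 0.1·(-0.480600) = -0.318060
x=0.100000, p=-0.318060: f=-0.466313 → p ← -0.318060 + 0.1·(-0.466313) = -0.364691
x=0.200000, p=-0.364691: f=-0.450481 → p ← -0.364691 + 0.1·(-0.450481) = -0.409739
p(0.3) ≈ -0.4097

-0.4097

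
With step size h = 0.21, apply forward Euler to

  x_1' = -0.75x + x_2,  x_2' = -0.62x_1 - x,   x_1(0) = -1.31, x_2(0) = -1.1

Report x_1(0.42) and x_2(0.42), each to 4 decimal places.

-1.7693, -0.7729

Euler on (x_1,x_2): x_1_{n+1} = x_1_n + h·x_1', x_2_{n+1} = x_2_n + h·x_2'.
0.000000: (-1.310000, -1.100000); f=(-1.100000, 0.812200) → (-1.541000, -0.929438)
0.210000: (-1.541000, -0.929438); f=(-1.086938, 0.745420) → (-1.769257, -0.772900)
(x_1(0.42), x_2(0.42)) ≈ (-1.7693, -0.7729)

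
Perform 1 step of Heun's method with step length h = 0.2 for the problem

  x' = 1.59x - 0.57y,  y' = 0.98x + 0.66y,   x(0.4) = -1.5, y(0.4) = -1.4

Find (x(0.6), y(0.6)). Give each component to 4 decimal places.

Heun on (x,y): k1 = f(t_n, state_n); k2 = f(t_n + h, state_n + h·k1); state_{n+1} = state_n + (h/2)·(k1 + k2).
0.400000: (-1.500000, -1.400000)
  k1 = (-1.587000, -2.394000)
  predictor → (-1.817400, -1.878800)
  k2 = (-1.818750, -3.021060)
  → (-1.840575, -1.941506)
(x(0.6), y(0.6)) ≈ (-1.8406, -1.9415)

-1.8406, -1.9415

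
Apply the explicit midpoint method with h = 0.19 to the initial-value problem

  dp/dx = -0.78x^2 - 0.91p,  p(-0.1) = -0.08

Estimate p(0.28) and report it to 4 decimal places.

Midpoint: k1 = f(x_n, p_n); k2 = f(x_n + h/2, p_n + (h/2)·k1); p_{n+1} = p_n + h·k2.
x=-0.100000, p=-0.080000:
  k1 = f(-0.100000, -0.080000) = 0.065000
  k2 = f(-0.005000, -0.073825) = 0.067161
  p ← -0.080000 + 0.19·0.067161 = -0.067239
x=0.090000, p=-0.067239:
  k1 = f(0.090000, -0.067239) = 0.054870
  k2 = f(0.185000, -0.062027) = 0.029749
  p ← -0.067239 + 0.19·0.029749 = -0.061587
p(0.28) ≈ -0.0616

-0.0616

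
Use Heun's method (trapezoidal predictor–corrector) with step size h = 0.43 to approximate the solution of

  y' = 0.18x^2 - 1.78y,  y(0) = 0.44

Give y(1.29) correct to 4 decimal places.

Heun: k1 = f(x_n, y_n); k2 = f(x_n + h, y_n + h·k1); y_{n+1} = y_n + (h/2)·(k1 + k2).
x=0.000000, y=0.440000:
  k1 = f(0.000000, 0.440000) = -0.783200
  k2 = f(0.430000, 0.103224) = -0.150457
  y ← 0.440000 + (0.43/2)·(-0.783200 + (-0.150457)) = 0.239264
x=0.430000, y=0.239264:
  k1 = f(0.430000, 0.239264) = -0.392608
  k2 = f(0.860000, 0.070443) = 0.007740
  y ← 0.239264 + (0.43/2)·(-0.392608 + 0.007740) = 0.156517
x=0.860000, y=0.156517:
  k1 = f(0.860000, 0.156517) = -0.145473
  k2 = f(1.290000, 0.093964) = 0.132282
  y ← 0.156517 + (0.43/2)·(-0.145473 + 0.132282) = 0.153681
y(1.29) ≈ 0.1537

0.1537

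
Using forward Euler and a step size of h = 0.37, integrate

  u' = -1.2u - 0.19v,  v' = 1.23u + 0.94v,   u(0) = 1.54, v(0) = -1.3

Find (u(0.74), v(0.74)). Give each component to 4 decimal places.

0.6008, -0.9857

Euler on (u,v): u_{n+1} = u_n + h·u', v_{n+1} = v_n + h·v'.
0.000000: (1.540000, -1.300000); f=(-1.601000, 0.672200) → (0.947630, -1.051286)
0.370000: (0.947630, -1.051286); f=(-0.937412, 0.177376) → (0.600788, -0.985657)
(u(0.74), v(0.74)) ≈ (0.6008, -0.9857)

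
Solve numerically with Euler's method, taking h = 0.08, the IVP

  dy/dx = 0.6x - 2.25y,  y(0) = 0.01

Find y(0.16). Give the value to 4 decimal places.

0.0106

Euler: y_{n+1} = y_n + h·f(x_n, y_n).
x=0.000000, y=0.010000: f=-0.022500 → y ← 0.010000 + 0.08·(-0.022500) = 0.008200
x=0.080000, y=0.008200: f=0.029550 → y ← 0.008200 + 0.08·0.029550 = 0.010564
y(0.16) ≈ 0.0106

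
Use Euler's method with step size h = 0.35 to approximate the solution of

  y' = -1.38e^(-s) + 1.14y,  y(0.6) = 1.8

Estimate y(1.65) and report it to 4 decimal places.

Euler: y_{n+1} = y_n + h·f(s_n, y_n).
s=0.600000, y=1.800000: f=1.294640 → y ← 1.800000 + 0.35·1.294640 = 2.253124
s=0.950000, y=2.253124: f=2.034859 → y ← 2.253124 + 0.35·2.034859 = 2.965325
s=1.300000, y=2.965325: f=3.004376 → y ← 2.965325 + 0.35·3.004376 = 4.016856
y(1.65) ≈ 4.0169

4.0169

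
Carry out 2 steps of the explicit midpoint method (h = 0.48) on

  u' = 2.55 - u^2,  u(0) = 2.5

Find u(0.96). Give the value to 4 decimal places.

2.4464

Midpoint: k1 = f(t_n, u_n); k2 = f(t_n + h/2, u_n + (h/2)·k1); u_{n+1} = u_n + h·k2.
t=0.000000, u=2.500000:
  k1 = f(0.000000, 2.500000) = -3.700000
  k2 = f(0.240000, 1.612000) = -0.048544
  u ← 2.500000 + 0.48·(-0.048544) = 2.476699
t=0.480000, u=2.476699:
  k1 = f(0.480000, 2.476699) = -3.584037
  k2 = f(0.720000, 1.616530) = -0.063169
  u ← 2.476699 + 0.48·(-0.063169) = 2.446378
u(0.96) ≈ 2.4464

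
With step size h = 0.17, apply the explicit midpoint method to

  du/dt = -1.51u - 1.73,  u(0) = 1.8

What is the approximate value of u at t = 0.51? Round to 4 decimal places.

Midpoint: k1 = f(t_n, u_n); k2 = f(t_n + h/2, u_n + (h/2)·k1); u_{n+1} = u_n + h·k2.
t=0.000000, u=1.800000:
  k1 = f(0.000000, 1.800000) = -4.448000
  k2 = f(0.085000, 1.421920) = -3.877099
  u ← 1.800000 + 0.17·(-3.877099) = 1.140893
t=0.170000, u=1.140893:
  k1 = f(0.170000, 1.140893) = -3.452749
  k2 = f(0.255000, 0.847410) = -3.009588
  u ← 1.140893 + 0.17·(-3.009588) = 0.629263
t=0.340000, u=0.629263:
  k1 = f(0.340000, 0.629263) = -2.680187
  k2 = f(0.425000, 0.401447) = -2.336185
  u ← 0.629263 + 0.17·(-2.336185) = 0.232112
u(0.51) ≈ 0.2321

0.2321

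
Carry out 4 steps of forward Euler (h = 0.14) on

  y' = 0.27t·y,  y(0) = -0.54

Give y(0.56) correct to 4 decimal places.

Euler: y_{n+1} = y_n + h·f(t_n, y_n).
t=0.000000, y=-0.540000: f=0.000000 → y ← -0.540000 + 0.14·0.000000 = -0.540000
t=0.140000, y=-0.540000: f=-0.020412 → y ← -0.540000 + 0.14·(-0.020412) = -0.542858
t=0.280000, y=-0.542858: f=-0.041040 → y ← -0.542858 + 0.14·(-0.041040) = -0.548603
t=0.420000, y=-0.548603: f=-0.062212 → y ← -0.548603 + 0.14·(-0.062212) = -0.557313
y(0.56) ≈ -0.5573

-0.5573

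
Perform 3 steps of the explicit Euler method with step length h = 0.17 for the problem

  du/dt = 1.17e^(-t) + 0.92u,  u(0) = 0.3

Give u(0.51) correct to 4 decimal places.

1.0655

Euler: u_{n+1} = u_n + h·f(t_n, u_n).
t=0.000000, u=0.300000: f=1.446000 → u ← 0.300000 + 0.17·1.446000 = 0.545820
t=0.170000, u=0.545820: f=1.489242 → u ← 0.545820 + 0.17·1.489242 = 0.798991
t=0.340000, u=0.798991: f=1.567843 → u ← 0.798991 + 0.17·1.567843 = 1.065525
u(0.51) ≈ 1.0655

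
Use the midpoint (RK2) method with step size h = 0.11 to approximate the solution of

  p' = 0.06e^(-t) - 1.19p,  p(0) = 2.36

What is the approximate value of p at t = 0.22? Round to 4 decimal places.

Midpoint: k1 = f(t_n, p_n); k2 = f(t_n + h/2, p_n + (h/2)·k1); p_{n+1} = p_n + h·k2.
t=0.000000, p=2.360000:
  k1 = f(0.000000, 2.360000) = -2.748400
  k2 = f(0.055000, 2.208838) = -2.571728
  p ← 2.360000 + 0.11·(-2.571728) = 2.077110
t=0.110000, p=2.077110:
  k1 = f(0.110000, 2.077110) = -2.418011
  k2 = f(0.165000, 1.944119) = -2.262628
  p ← 2.077110 + 0.11·(-2.262628) = 1.828221
p(0.22) ≈ 1.8282

1.8282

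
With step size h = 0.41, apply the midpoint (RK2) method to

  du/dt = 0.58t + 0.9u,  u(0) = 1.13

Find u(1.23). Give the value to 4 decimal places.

3.9701

Midpoint: k1 = f(t_n, u_n); k2 = f(t_n + h/2, u_n + (h/2)·k1); u_{n+1} = u_n + h·k2.
t=0.000000, u=1.130000:
  k1 = f(0.000000, 1.130000) = 1.017000
  k2 = f(0.205000, 1.338485) = 1.323536
  u ← 1.130000 + 0.41·1.323536 = 1.672650
t=0.410000, u=1.672650:
  k1 = f(0.410000, 1.672650) = 1.743185
  k2 = f(0.615000, 2.030003) = 2.183703
  u ← 1.672650 + 0.41·2.183703 = 2.567968
t=0.820000, u=2.567968:
  k1 = f(0.820000, 2.567968) = 2.786771
  k2 = f(1.025000, 3.139256) = 3.419831
  u ← 2.567968 + 0.41·3.419831 = 3.970099
u(1.23) ≈ 3.9701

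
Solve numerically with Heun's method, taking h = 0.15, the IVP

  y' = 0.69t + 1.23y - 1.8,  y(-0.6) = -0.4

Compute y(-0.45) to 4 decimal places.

Heun: k1 = f(t_n, y_n); k2 = f(t_n + h, y_n + h·k1); y_{n+1} = y_n + (h/2)·(k1 + k2).
t=-0.600000, y=-0.400000:
  k1 = f(-0.600000, -0.400000) = -2.706000
  k2 = f(-0.450000, -0.805900) = -3.101757
  y ← -0.400000 + (0.15/2)·(-2.706000 + (-3.101757)) = -0.835582
y(-0.45) ≈ -0.8356

-0.8356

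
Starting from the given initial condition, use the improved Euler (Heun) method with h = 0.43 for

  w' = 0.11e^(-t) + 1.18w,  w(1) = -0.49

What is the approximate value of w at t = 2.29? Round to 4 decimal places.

-2.0679

Heun: k1 = f(t_n, w_n); k2 = f(t_n + h, w_n + h·k1); w_{n+1} = w_n + (h/2)·(k1 + k2).
t=1.000000, w=-0.490000:
  k1 = f(1.000000, -0.490000) = -0.537733
  k2 = f(1.430000, -0.721225) = -0.824722
  w ← -0.490000 + (0.43/2)·(-0.537733 + (-0.824722)) = -0.782928
t=1.430000, w=-0.782928:
  k1 = f(1.430000, -0.782928) = -0.897531
  k2 = f(1.860000, -1.168866) = -1.362138
  w ← -0.782928 + (0.43/2)·(-0.897531 + (-1.362138)) = -1.268757
t=1.860000, w=-1.268757:
  k1 = f(1.860000, -1.268757) = -1.480009
  k2 = f(2.290000, -1.905160) = -2.236950
  w ← -1.268757 + (0.43/2)·(-1.480009 + (-2.236950)) = -2.067903
w(2.29) ≈ -2.0679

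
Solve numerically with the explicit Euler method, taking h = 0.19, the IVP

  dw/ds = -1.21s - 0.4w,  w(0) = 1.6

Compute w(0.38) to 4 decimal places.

Euler: w_{n+1} = w_n + h·f(s_n, w_n).
s=0.000000, w=1.600000: f=-0.640000 → w ← 1.600000 + 0.19·(-0.640000) = 1.478400
s=0.190000, w=1.478400: f=-0.821260 → w ← 1.478400 + 0.19·(-0.821260) = 1.322361
w(0.38) ≈ 1.3224

1.3224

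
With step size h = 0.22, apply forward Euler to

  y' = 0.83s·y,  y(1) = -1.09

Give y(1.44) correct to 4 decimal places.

Euler: y_{n+1} = y_n + h·f(s_n, y_n).
s=1.000000, y=-1.090000: f=-0.904700 → y ← -1.090000 + 0.22·(-0.904700) = -1.289034
s=1.220000, y=-1.289034: f=-1.305276 → y ← -1.289034 + 0.22·(-1.305276) = -1.576195
y(1.44) ≈ -1.5762

-1.5762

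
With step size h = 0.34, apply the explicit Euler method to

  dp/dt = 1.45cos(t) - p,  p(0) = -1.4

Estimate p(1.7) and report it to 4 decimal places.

Euler: p_{n+1} = p_n + h·f(t_n, p_n).
t=0.000000, p=-1.400000: f=2.850000 → p ← -1.400000 + 0.34·2.850000 = -0.431000
t=0.340000, p=-0.431000: f=1.797994 → p ← -0.431000 + 0.34·1.797994 = 0.180318
t=0.680000, p=0.180318: f=0.947162 → p ← 0.180318 + 0.34·0.947162 = 0.502353
t=1.020000, p=0.502353: f=0.256527 → p ← 0.502353 + 0.34·0.256527 = 0.589573
t=1.360000, p=0.589573: f=-0.286177 → p ← 0.589573 + 0.34·(-0.286177) = 0.492273
p(1.7) ≈ 0.4923

0.4923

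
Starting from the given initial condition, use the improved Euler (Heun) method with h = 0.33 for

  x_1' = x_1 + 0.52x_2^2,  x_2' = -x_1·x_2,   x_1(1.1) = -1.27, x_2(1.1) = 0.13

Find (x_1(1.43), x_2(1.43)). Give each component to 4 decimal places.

Heun on (x_1,x_2): k1 = f(x_n, state_n); k2 = f(x_n + h, state_n + h·k1); state_{n+1} = state_n + (h/2)·(k1 + k2).
1.100000: (-1.270000, 0.130000)
  k1 = (-1.261212, 0.165100)
  predictor → (-1.686200, 0.184483)
  k2 = (-1.668502, 0.311075)
  → (-1.753403, 0.208569)
(x_1(1.43), x_2(1.43)) ≈ (-1.7534, 0.2086)

-1.7534, 0.2086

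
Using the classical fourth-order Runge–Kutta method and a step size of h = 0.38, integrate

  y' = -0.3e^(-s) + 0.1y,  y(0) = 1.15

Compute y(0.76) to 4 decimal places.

1.0741

RK4: k1 = f(s_n, y_n); k2 = f(s_n + h/2, y_n + (h/2)·k1); k3 = f(s_n + h/2, y_n + (h/2)·k2); k4 = f(s_n + h, y_n + h·k3); y_{n+1} = y_n + (h/6)·(k1 + 2k2 + 2k3 + k4).
s=0.000000, y=1.150000:
  k1 = f(0.000000, 1.150000) = -0.185000
  k2 = f(0.190000, 1.114850) = -0.136603
  k3 = f(0.190000, 1.124045) = -0.135683
  k4 = f(0.380000, 1.098440) = -0.095314
  y ← 1.150000 + (0.38/6)·(k1 + 2k2 + 2k3 + k4) = 1.097757
s=0.380000, y=1.097757:
  k1 = f(0.380000, 1.097757) = -0.095383
  k2 = f(0.570000, 1.079634) = -0.061694
  k3 = f(0.570000, 1.086035) = -0.061054
  k4 = f(0.760000, 1.074557) = -0.032844
  y ← 1.097757 + (0.38/6)·(k1 + 2k2 + 2k3 + k4) = 1.074088
y(0.76) ≈ 1.0741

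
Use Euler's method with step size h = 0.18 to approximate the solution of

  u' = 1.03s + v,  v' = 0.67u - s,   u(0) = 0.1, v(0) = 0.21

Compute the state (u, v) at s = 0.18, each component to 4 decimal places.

Euler on (u,v): u_{n+1} = u_n + h·u', v_{n+1} = v_n + h·v'.
0.000000: (0.100000, 0.210000); f=(0.210000, 0.067000) → (0.137800, 0.222060)
(u(0.18), v(0.18)) ≈ (0.1378, 0.2221)

0.1378, 0.2221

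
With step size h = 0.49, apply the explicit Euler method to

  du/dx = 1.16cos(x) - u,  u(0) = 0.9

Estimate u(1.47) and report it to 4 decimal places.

Euler: u_{n+1} = u_n + h·f(x_n, u_n).
x=0.000000, u=0.900000: f=0.260000 → u ← 0.900000 + 0.49·0.260000 = 1.027400
x=0.490000, u=1.027400: f=-0.003894 → u ← 1.027400 + 0.49·(-0.003894) = 1.025492
x=0.980000, u=1.025492: f=-0.379346 → u ← 1.025492 + 0.49·(-0.379346) = 0.839613
u(1.47) ≈ 0.8396

0.8396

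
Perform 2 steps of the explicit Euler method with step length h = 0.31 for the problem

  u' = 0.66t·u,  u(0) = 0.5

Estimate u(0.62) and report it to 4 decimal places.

Euler: u_{n+1} = u_n + h·f(t_n, u_n).
t=0.000000, u=0.500000: f=0.000000 → u ← 0.500000 + 0.31·0.000000 = 0.500000
t=0.310000, u=0.500000: f=0.102300 → u ← 0.500000 + 0.31·0.102300 = 0.531713
u(0.62) ≈ 0.5317

0.5317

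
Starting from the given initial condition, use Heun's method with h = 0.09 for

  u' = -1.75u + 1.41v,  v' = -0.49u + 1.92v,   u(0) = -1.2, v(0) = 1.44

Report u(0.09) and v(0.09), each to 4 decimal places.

-0.8384, 1.7596

Heun on (u,v): k1 = f(x_n, state_n); k2 = f(x_n + h, state_n + h·k1); state_{n+1} = state_n + (h/2)·(k1 + k2).
0.000000: (-1.200000, 1.440000)
  k1 = (4.130400, 3.352800)
  predictor → (-0.828264, 1.741752)
  k2 = (3.905332, 3.750013)
  → (-0.838392, 1.759627)
(u(0.09), v(0.09)) ≈ (-0.8384, 1.7596)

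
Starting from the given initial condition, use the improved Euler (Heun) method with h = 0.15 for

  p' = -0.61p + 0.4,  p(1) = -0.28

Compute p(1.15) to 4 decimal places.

Heun: k1 = f(s_n, p_n); k2 = f(s_n + h, p_n + h·k1); p_{n+1} = p_n + (h/2)·(k1 + k2).
s=1.000000, p=-0.280000:
  k1 = f(1.000000, -0.280000) = 0.570800
  k2 = f(1.150000, -0.194380) = 0.518572
  p ← -0.280000 + (0.15/2)·(0.570800 + 0.518572) = -0.198297
p(1.15) ≈ -0.1983

-0.1983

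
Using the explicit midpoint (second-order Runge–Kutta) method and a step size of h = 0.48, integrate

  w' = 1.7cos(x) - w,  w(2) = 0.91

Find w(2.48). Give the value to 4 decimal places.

0.1533

Midpoint: k1 = f(x_n, w_n); k2 = f(x_n + h/2, w_n + (h/2)·k1); w_{n+1} = w_n + h·k2.
x=2.000000, w=0.910000:
  k1 = f(2.000000, 0.910000) = -1.617450
  k2 = f(2.240000, 0.521812) = -1.576427
  w ← 0.910000 + 0.48·(-1.576427) = 0.153315
w(2.48) ≈ 0.1533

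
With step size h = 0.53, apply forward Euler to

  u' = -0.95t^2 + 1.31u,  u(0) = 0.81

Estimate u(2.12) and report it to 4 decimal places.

4.0375

Euler: u_{n+1} = u_n + h·f(t_n, u_n).
t=0.000000, u=0.810000: f=1.061100 → u ← 0.810000 + 0.53·1.061100 = 1.372383
t=0.530000, u=1.372383: f=1.530967 → u ← 1.372383 + 0.53·1.530967 = 2.183795
t=1.060000, u=2.183795: f=1.793352 → u ← 2.183795 + 0.53·1.793352 = 3.134272
t=1.590000, u=3.134272: f=1.704201 → u ← 3.134272 + 0.53·1.704201 = 4.037499
u(2.12) ≈ 4.0375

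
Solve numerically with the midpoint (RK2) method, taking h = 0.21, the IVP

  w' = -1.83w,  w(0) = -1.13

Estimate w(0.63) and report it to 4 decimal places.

-0.3705

Midpoint: k1 = f(x_n, w_n); k2 = f(x_n + h/2, w_n + (h/2)·k1); w_{n+1} = w_n + h·k2.
x=0.000000, w=-1.130000:
  k1 = f(0.000000, -1.130000) = 2.067900
  k2 = f(0.105000, -0.912870) = 1.670553
  w ← -1.130000 + 0.21·1.670553 = -0.779184
x=0.210000, w=-0.779184:
  k1 = f(0.210000, -0.779184) = 1.425906
  k2 = f(0.315000, -0.629464) = 1.151919
  w ← -0.779184 + 0.21·1.151919 = -0.537281
x=0.420000, w=-0.537281:
  k1 = f(0.420000, -0.537281) = 0.983224
  k2 = f(0.525000, -0.434042) = 0.794298
  w ← -0.537281 + 0.21·0.794298 = -0.370478
w(0.63) ≈ -0.3705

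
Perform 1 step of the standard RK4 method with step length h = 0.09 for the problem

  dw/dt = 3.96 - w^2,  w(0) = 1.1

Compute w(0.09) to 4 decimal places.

1.3230

RK4: k1 = f(t_n, w_n); k2 = f(t_n + h/2, w_n + (h/2)·k1); k3 = f(t_n + h/2, w_n + (h/2)·k2); k4 = f(t_n + h, w_n + h·k3); w_{n+1} = w_n + (h/6)·(k1 + 2k2 + 2k3 + k4).
t=0.000000, w=1.100000:
  k1 = f(0.000000, 1.100000) = 2.750000
  k2 = f(0.045000, 1.223750) = 2.462436
  k3 = f(0.045000, 1.210810) = 2.493940
  k4 = f(0.090000, 1.324455) = 2.205820
  w ← 1.100000 + (0.09/6)·(k1 + 2k2 + 2k3 + k4) = 1.323029
w(0.09) ≈ 1.3230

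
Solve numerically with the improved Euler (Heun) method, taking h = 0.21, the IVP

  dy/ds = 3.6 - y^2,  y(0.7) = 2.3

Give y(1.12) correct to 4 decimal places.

2.0036

Heun: k1 = f(s_n, y_n); k2 = f(s_n + h, y_n + h·k1); y_{n+1} = y_n + (h/2)·(k1 + k2).
s=0.700000, y=2.300000:
  k1 = f(0.700000, 2.300000) = -1.690000
  k2 = f(0.910000, 1.945100) = -0.183414
  y ← 2.300000 + (0.21/2)·(-1.690000 + (-0.183414)) = 2.103292
s=0.910000, y=2.103292:
  k1 = f(0.910000, 2.103292) = -0.823835
  k2 = f(1.120000, 1.930286) = -0.126005
  y ← 2.103292 + (0.21/2)·(-0.823835 + (-0.126005)) = 2.003558
y(1.12) ≈ 2.0036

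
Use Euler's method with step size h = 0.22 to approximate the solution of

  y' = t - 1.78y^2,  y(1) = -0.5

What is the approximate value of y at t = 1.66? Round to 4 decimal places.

0.1407

Euler: y_{n+1} = y_n + h·f(t_n, y_n).
t=1.000000, y=-0.500000: f=0.555000 → y ← -0.500000 + 0.22·0.555000 = -0.377900
t=1.220000, y=-0.377900: f=0.965801 → y ← -0.377900 + 0.22·0.965801 = -0.165424
t=1.440000, y=-0.165424: f=1.391290 → y ← -0.165424 + 0.22·1.391290 = 0.140660
y(1.66) ≈ 0.1407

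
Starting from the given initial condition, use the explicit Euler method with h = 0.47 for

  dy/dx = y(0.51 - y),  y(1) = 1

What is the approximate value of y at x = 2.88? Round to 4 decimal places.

Euler: y_{n+1} = y_n + h·f(x_n, y_n).
x=1.000000, y=1.000000: f=-0.490000 → y ← 1.000000 + 0.47·(-0.490000) = 0.769700
x=1.470000, y=0.769700: f=-0.199891 → y ← 0.769700 + 0.47·(-0.199891) = 0.675751
x=1.940000, y=0.675751: f=-0.112007 → y ← 0.675751 + 0.47·(-0.112007) = 0.623108
x=2.410000, y=0.623108: f=-0.070479 → y ← 0.623108 + 0.47·(-0.070479) = 0.589983
y(2.88) ≈ 0.5900

0.5900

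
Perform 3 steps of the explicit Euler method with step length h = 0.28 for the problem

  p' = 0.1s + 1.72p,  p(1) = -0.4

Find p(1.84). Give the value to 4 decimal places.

-1.1427

Euler: p_{n+1} = p_n + h·f(s_n, p_n).
s=1.000000, p=-0.400000: f=-0.588000 → p ← -0.400000 + 0.28·(-0.588000) = -0.564640
s=1.280000, p=-0.564640: f=-0.843181 → p ← -0.564640 + 0.28·(-0.843181) = -0.800731
s=1.560000, p=-0.800731: f=-1.221257 → p ← -0.800731 + 0.28·(-1.221257) = -1.142682
p(1.84) ≈ -1.1427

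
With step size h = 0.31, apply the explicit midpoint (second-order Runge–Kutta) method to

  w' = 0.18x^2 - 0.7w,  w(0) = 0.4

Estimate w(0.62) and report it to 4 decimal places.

Midpoint: k1 = f(x_n, w_n); k2 = f(x_n + h/2, w_n + (h/2)·k1); w_{n+1} = w_n + h·k2.
x=0.000000, w=0.400000:
  k1 = f(0.000000, 0.400000) = -0.280000
  k2 = f(0.155000, 0.356600) = -0.245295
  w ← 0.400000 + 0.31·(-0.245295) = 0.323958
x=0.310000, w=0.323958:
  k1 = f(0.310000, 0.323958) = -0.209473
  k2 = f(0.465000, 0.291490) = -0.165123
  w ← 0.323958 + 0.31·(-0.165123) = 0.272770
w(0.62) ≈ 0.2728

0.2728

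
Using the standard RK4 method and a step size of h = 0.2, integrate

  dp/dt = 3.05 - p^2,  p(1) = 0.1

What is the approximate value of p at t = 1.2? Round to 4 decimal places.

RK4: k1 = f(t_n, p_n); k2 = f(t_n + h/2, p_n + (h/2)·k1); k3 = f(t_n + h/2, p_n + (h/2)·k2); k4 = f(t_n + h, p_n + h·k3); p_{n+1} = p_n + (h/6)·(k1 + 2k2 + 2k3 + k4).
t=1.000000, p=0.100000:
  k1 = f(1.000000, 0.100000) = 3.040000
  k2 = f(1.100000, 0.404000) = 2.886784
  k3 = f(1.100000, 0.388678) = 2.898929
  k4 = f(1.200000, 0.679786) = 2.587891
  p ← 0.100000 + (0.2/6)·(k1 + 2k2 + 2k3 + k4) = 0.673311
p(1.2) ≈ 0.6733

0.6733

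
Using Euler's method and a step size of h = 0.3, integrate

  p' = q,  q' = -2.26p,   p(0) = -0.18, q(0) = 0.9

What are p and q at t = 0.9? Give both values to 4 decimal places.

Euler on (p,q): p_{n+1} = p_n + h·p', q_{n+1} = q_n + h·q'.
0.000000: (-0.180000, 0.900000); f=(0.900000, 0.406800) → (0.090000, 1.022040)
0.300000: (0.090000, 1.022040); f=(1.022040, -0.203400) → (0.396612, 0.961020)
0.600000: (0.396612, 0.961020); f=(0.961020, -0.896343) → (0.684918, 0.692117)
(p(0.9), q(0.9)) ≈ (0.6849, 0.6921)

0.6849, 0.6921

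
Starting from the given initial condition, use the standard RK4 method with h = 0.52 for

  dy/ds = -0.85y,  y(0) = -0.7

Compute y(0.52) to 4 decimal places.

RK4: k1 = f(s_n, y_n); k2 = f(s_n + h/2, y_n + (h/2)·k1); k3 = f(s_n + h/2, y_n + (h/2)·k2); k4 = f(s_n + h, y_n + h·k3); y_{n+1} = y_n + (h/6)·(k1 + 2k2 + 2k3 + k4).
s=0.000000, y=-0.700000:
  k1 = f(0.000000, -0.700000) = 0.595000
  k2 = f(0.260000, -0.545300) = 0.463505
  k3 = f(0.260000, -0.579489) = 0.492565
  k4 = f(0.520000, -0.443866) = 0.377286
  y ← -0.700000 + (0.52/6)·(k1 + 2k2 + 2k3 + k4) = -0.450016
y(0.52) ≈ -0.4500

-0.4500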